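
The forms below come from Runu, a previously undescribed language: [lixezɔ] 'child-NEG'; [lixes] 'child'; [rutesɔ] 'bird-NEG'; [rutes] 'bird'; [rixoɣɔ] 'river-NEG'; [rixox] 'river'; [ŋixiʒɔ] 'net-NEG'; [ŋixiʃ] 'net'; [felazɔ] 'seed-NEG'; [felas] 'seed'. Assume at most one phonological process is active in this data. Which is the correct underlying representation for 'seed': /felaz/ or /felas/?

/felaz/

'seed' shows [z] ~ [s] at the end of the stem ([felazɔ] vs [felas]).
If /s/ were underlying and a rule turned it into [z] before the NEG suffix, 'bird' would also alternate; but it has [s] in both [rutesɔ] and [rutes].
So /z/ is underlying, and a rule of word-final obstruent devoicing — voiced obstruents become voiceless word-finally — gives [s].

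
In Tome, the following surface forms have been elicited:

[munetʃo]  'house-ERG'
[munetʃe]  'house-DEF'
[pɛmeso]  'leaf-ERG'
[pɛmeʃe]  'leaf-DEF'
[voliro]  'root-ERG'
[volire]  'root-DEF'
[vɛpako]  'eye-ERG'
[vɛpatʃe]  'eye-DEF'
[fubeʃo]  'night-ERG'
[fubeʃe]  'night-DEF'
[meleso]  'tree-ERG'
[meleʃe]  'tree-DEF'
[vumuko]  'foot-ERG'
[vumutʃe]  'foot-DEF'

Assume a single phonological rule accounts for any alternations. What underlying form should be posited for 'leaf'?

In [pɛmeso] and [pɛmeʃe] the final segment of 'leaf' alternates: [s] ~ [ʃ].
Compare 'night', with invariant [ʃ] in [fubeʃo] and [fubeʃe]: an analysis with underlying /ʃ/ and a rule producing [s] before the ERG suffix would wrongly predict alternation here too.
The alternation reflects palatalization before a front vowel: /k/ and /s/ become palato-alveolar [tʃ] and [ʃ] before a front vowel. /s/ is underlying.
So 'leaf' = /pɛmes/.

/pɛmes/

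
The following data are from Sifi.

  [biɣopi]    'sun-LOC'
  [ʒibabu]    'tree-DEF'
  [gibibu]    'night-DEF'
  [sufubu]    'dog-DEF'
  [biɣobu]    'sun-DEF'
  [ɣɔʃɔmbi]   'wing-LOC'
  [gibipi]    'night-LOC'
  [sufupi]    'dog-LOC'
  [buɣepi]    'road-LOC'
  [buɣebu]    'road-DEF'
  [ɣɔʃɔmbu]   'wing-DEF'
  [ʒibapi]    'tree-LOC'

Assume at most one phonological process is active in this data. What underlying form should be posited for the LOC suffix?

The LOC suffix surfaces as [-bi] and [-pi], depending on the final segment of the stem.
By contrast the DEF suffix keeps its initial [b] throughout — that segment must be underlying.
So the underlying form is /-pi/, and voiceless stops become voiced after a nasal.

/-pi/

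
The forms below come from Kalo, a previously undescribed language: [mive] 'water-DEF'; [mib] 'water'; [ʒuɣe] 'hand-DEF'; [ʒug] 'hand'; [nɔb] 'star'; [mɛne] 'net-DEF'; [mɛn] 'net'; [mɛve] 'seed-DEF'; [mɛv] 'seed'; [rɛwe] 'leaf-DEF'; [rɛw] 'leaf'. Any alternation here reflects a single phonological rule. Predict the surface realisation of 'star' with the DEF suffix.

[nɔve]

The stem for 'water' ends in [v] in [mive] but [b] in [mib].
The stem 'seed' ([mɛve], [mɛv]) shows [v] unchanged in both environments, so [v] cannot be basic with [b] derived in isolation.
Therefore /b/ is basic and [v] is derived by intervocalic spirantization (voiced stops become fricatives between vowels).
From [nɔb] the stem 'star' is /nɔb/; between vowels this yields [nɔve].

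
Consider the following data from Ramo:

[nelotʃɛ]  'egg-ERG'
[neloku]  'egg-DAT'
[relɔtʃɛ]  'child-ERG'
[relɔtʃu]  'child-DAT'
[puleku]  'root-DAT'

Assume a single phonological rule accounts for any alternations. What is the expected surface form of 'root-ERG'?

[puletʃɛ]

'egg' shows [tʃ] ~ [k] at the end of the stem ([nelotʃɛ] vs [neloku]).
If /tʃ/ were underlying and a rule turned it into [k] before the DAT suffix, 'child' would also alternate; but it has [tʃ] in both [relɔtʃɛ] and [relɔtʃu].
The underlying segment must be /k/; /k/ becomes palato-alveolar [tʃ] before a front vowel, yielding [tʃ] there.
The one attested form of 'root', [puleku], shows underlying /pulek/. Applying the same rule before a front vowel gives [puletʃɛ].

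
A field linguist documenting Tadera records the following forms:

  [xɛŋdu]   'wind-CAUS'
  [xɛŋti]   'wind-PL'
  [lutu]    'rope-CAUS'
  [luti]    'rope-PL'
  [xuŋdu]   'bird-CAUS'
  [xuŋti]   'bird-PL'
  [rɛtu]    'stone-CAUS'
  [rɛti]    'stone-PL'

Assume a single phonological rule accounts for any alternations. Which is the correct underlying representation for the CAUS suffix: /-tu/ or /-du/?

The CAUS morpheme has two allomorphs, [-du] and [-tu].
By contrast the PL suffix keeps its initial [t] throughout — that segment must be underlying.
The CAUS suffix is therefore /-du/ underlyingly, with post-vocalic devoicing: voiced stops become voiceless after a vowel.

/-du/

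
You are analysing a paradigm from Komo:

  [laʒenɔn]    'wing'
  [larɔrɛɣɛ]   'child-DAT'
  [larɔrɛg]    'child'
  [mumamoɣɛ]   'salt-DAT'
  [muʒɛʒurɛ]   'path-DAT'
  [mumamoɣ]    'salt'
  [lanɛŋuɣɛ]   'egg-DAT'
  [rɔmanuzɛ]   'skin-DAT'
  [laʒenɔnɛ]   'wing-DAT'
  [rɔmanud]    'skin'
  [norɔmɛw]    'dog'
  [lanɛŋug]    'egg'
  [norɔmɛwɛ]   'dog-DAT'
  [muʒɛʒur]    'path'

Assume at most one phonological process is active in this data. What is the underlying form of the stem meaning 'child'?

'child' shows [g] ~ [ɣ] at the end of the stem ([larɔrɛg] vs [larɔrɛɣɛ]).
The stem 'salt' ([mumamoɣ], [mumamoɣɛ]) shows [ɣ] unchanged in both environments, so [ɣ] cannot be basic with [g] derived in isolation.
The underlying segment must be /g/; voiced stops become fricatives between vowels, yielding [ɣ] there.
So 'child' = /larɔrɛg/.

/larɔrɛg/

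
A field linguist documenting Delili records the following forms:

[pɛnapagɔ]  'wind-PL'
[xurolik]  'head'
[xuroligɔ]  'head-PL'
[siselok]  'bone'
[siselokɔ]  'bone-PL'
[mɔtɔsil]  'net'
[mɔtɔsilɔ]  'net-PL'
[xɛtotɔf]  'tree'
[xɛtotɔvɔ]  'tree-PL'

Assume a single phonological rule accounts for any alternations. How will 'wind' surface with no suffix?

[pɛnapak]

The root 'head' surfaces as [xurolik] and [xuroligɔ], with a stem-final [k] ~ [g] alternation.
Compare 'bone', with invariant [k] in [siselok] and [siselokɔ]: an analysis with underlying /k/ and a rule producing [g] before the PL suffix would wrongly predict alternation here too.
Therefore /g/ is basic and [k] is derived by word-final obstruent devoicing (voiced obstruents become voiceless word-finally).
From [pɛnapagɔ] the stem 'wind' is /pɛnapag/; word-finally this yields [pɛnapak].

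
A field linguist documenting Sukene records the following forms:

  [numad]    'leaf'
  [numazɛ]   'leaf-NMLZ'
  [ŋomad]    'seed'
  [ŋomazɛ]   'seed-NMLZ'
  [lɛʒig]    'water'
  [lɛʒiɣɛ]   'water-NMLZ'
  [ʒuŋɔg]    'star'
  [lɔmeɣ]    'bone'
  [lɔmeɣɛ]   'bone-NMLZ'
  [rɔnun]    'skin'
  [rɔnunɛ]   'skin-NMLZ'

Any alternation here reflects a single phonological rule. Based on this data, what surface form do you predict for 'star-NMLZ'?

'water' shows [g] ~ [ɣ] at the end of the stem ([lɛʒig] vs [lɛʒiɣɛ]).
Compare 'bone', with invariant [ɣ] in [lɔmeɣ] and [lɔmeɣɛ]: an analysis with underlying /ɣ/ and a rule producing [g] in isolation would wrongly predict alternation here too.
The alternation reflects intervocalic spirantization: voiced stops become fricatives between vowels. /g/ is underlying.
From [ʒuŋɔg] the stem 'star' is /ʒuŋɔg/; between vowels this yields [ʒuŋɔɣɛ].

[ʒuŋɔɣɛ]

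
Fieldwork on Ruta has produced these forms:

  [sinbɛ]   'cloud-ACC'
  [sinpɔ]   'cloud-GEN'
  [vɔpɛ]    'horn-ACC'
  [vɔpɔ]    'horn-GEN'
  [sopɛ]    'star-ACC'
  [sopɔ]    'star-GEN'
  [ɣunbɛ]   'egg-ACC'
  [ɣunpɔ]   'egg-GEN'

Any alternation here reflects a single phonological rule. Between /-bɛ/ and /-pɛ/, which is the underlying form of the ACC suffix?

/-bɛ/

The ACC suffix surfaces as [-bɛ] and [-pɛ], depending on the final segment of the stem.
By contrast the GEN suffix keeps its initial [p] throughout — that segment must be underlying.
The ACC suffix is therefore /-bɛ/ underlyingly, with post-vocalic devoicing: voiced stops become voiceless after a vowel.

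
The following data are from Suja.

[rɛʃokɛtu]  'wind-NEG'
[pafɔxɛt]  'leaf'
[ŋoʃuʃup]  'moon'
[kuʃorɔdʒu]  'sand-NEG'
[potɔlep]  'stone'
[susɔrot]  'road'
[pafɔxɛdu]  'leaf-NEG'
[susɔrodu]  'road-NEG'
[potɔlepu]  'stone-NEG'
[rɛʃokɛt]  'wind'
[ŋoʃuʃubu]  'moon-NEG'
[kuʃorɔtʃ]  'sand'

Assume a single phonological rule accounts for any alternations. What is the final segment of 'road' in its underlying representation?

/d/

In [susɔrodu] and [susɔrot] the final segment of 'road' alternates: [d] ~ [t].
But 'wind' keeps [t] in both environments ([rɛʃokɛtu], [rɛʃokɛt]), so there is no rule changing /t/ to [d] before the NEG suffix.
Therefore /d/ is basic and [t] is derived by word-final obstruent devoicing (voiced obstruents become voiceless word-finally).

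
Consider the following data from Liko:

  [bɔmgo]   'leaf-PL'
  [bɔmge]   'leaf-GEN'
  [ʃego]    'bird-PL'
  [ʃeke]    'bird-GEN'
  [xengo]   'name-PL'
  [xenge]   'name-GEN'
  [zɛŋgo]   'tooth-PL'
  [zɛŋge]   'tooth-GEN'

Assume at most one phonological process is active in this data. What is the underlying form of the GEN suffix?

/-ke/

The GEN suffix surfaces as [-ge] and [-ke], depending on the final segment of the stem.
By contrast the PL suffix keeps its initial [g] throughout — that segment must be underlying.
So the underlying form is /-ke/, and voiceless stops become voiced after a nasal.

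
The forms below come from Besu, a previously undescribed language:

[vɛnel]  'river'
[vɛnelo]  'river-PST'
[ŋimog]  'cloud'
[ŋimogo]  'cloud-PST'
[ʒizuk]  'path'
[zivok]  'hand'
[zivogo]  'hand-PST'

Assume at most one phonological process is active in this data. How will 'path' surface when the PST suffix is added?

The stem for 'hand' ends in [k] in [zivok] but [g] in [zivogo].
But 'cloud' keeps [g] in both environments ([ŋimog], [ŋimogo]), so there is no rule changing /g/ to [k] in isolation.
Therefore /k/ is basic and [g] is derived by intervocalic voicing (voiceless stops become voiced between vowels).
The one attested form of 'path', [ʒizuk], shows underlying /ʒizuk/. Applying the same rule between vowels gives [ʒizugo].

[ʒizugo]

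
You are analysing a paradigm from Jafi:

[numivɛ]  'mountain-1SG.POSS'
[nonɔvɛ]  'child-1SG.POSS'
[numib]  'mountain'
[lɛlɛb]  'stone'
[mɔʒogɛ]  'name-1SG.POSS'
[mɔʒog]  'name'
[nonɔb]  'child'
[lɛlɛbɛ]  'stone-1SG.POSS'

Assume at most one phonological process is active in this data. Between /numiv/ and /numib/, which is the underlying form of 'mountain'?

'mountain' shows [v] ~ [b] at the end of the stem ([numivɛ] vs [numib]).
If /b/ were underlying and a rule turned it into [v] before the 1SG.POSS suffix, 'stone' would also alternate; but it has [b] in both [lɛlɛbɛ] and [lɛlɛb].
So /v/ is underlying, and a rule of word-final hardening — voiced fricatives become stops word-finally — gives [b].

/numiv/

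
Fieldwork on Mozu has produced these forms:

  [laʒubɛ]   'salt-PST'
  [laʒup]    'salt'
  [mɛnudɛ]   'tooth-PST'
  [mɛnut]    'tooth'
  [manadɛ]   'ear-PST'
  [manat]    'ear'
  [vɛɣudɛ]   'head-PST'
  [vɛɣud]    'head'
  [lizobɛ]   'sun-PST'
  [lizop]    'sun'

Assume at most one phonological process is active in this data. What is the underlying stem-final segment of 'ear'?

In [manadɛ] and [manat] the final segment of 'ear' alternates: [d] ~ [t].
Compare 'head', with invariant [d] in [vɛɣudɛ] and [vɛɣud]: an analysis with underlying /d/ and a rule producing [t] in isolation would wrongly predict alternation here too.
The alternation reflects intervocalic voicing: voiceless stops become voiced between vowels. /t/ is underlying.

/t/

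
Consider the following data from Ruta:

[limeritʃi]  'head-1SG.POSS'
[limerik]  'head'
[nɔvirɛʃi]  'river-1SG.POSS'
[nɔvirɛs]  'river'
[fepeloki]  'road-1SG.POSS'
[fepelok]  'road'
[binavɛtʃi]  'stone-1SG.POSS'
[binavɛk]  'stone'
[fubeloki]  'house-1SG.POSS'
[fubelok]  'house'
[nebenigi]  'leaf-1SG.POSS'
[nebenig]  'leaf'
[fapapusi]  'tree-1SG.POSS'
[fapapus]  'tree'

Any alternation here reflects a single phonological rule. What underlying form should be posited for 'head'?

/limeritʃ/

'head' shows [tʃ] ~ [k] at the end of the stem ([limeritʃi] vs [limerik]).
But 'house' keeps [k] in both environments ([fubeloki], [fubelok]), so there is no rule changing /k/ to [tʃ] before the 1SG.POSS suffix.
The underlying segment must be /tʃ/; palato-alveolar /tʃ/ and /ʃ/ become [k] and [s] when no front vowel follows, yielding [k] there.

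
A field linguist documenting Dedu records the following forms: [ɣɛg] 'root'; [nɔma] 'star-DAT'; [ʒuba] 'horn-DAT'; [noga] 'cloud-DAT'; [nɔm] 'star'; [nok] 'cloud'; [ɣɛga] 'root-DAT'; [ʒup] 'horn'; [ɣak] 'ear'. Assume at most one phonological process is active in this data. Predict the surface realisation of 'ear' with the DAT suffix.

[ɣaga]

'cloud' shows [k] ~ [g] at the end of the stem ([nok] vs [noga]).
If /g/ were underlying and a rule turned it into [k] in isolation, 'root' would also alternate; but it has [g] in both [ɣɛg] and [ɣɛga].
So /k/ is underlying, and a rule of intervocalic voicing — voiceless stops become voiced between vowels — gives [g].
From [ɣak] the stem 'ear' is /ɣak/; between vowels this yields [ɣaga].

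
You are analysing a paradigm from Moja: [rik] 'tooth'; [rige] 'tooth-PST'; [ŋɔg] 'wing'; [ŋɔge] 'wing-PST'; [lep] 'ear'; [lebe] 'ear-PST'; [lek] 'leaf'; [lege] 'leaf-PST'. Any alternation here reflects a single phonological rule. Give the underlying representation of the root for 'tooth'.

The stem for 'tooth' ends in [k] in [rik] but [g] in [rige].
If /g/ were underlying and a rule turned it into [k] in isolation, 'wing' would also alternate; but it has [g] in both [ŋɔg] and [ŋɔge].
The alternation reflects intervocalic voicing: voiceless stops become voiced between vowels. /k/ is underlying.

/rik/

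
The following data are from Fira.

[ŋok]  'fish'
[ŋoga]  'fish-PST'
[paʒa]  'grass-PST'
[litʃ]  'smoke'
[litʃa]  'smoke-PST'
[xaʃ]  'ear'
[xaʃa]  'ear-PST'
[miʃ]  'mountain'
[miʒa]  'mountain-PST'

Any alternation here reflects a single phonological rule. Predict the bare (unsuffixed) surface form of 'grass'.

The root 'mountain' surfaces as [miʃ] and [miʒa], with a stem-final [ʃ] ~ [ʒ] alternation.
The stem 'ear' ([xaʃ], [xaʃa]) shows [ʃ] unchanged in both environments, so [ʃ] cannot be basic with [ʒ] derived before the PST suffix.
Therefore /ʒ/ is basic and [ʃ] is derived by word-final obstruent devoicing (voiced obstruents become voiceless word-finally).
The one attested form of 'grass', [paʒa], shows underlying /paʒ/. Applying the same rule word-finally gives [paʃ].

[paʃ]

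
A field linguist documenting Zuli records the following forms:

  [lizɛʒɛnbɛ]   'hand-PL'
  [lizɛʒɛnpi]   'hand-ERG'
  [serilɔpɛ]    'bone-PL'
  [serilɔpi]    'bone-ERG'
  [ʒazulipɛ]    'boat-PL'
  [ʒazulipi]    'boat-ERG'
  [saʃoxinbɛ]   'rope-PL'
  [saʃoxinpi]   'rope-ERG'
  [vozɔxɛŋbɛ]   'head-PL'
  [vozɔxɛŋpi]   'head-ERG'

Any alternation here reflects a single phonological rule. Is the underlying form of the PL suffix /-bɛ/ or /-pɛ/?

/-bɛ/

The PL morpheme has two allomorphs, [-bɛ] and [-pɛ].
By contrast the ERG suffix keeps its initial [p] throughout — that segment must be underlying.
The PL suffix is therefore /-bɛ/ underlyingly, with post-vocalic devoicing: voiced stops become voiceless after a vowel.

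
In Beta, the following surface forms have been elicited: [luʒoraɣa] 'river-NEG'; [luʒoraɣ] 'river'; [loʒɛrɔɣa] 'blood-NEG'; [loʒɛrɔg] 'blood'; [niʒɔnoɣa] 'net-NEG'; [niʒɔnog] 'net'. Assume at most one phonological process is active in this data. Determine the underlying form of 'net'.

The stem for 'net' ends in [ɣ] in [niʒɔnoɣa] but [g] in [niʒɔnog].
If /ɣ/ were underlying and a rule turned it into [g] in isolation, 'river' would also alternate; but it has [ɣ] in both [luʒoraɣa] and [luʒoraɣ].
Therefore /g/ is basic and [ɣ] is derived by intervocalic spirantization (voiced stops become fricatives between vowels).

/niʒɔnog/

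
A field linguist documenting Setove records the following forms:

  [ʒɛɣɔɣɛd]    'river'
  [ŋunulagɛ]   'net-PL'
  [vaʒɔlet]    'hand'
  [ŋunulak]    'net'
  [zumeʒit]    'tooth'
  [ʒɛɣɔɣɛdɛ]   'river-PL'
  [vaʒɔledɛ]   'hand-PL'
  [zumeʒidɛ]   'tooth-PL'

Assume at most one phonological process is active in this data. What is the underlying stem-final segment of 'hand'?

/t/

In [vaʒɔledɛ] and [vaʒɔlet] the final segment of 'hand' alternates: [d] ~ [t].
Compare 'river', with invariant [d] in [ʒɛɣɔɣɛdɛ] and [ʒɛɣɔɣɛd]: an analysis with underlying /d/ and a rule producing [t] in isolation would wrongly predict alternation here too.
So /t/ is underlying, and a rule of intervocalic voicing — voiceless stops become voiced between vowels — gives [d].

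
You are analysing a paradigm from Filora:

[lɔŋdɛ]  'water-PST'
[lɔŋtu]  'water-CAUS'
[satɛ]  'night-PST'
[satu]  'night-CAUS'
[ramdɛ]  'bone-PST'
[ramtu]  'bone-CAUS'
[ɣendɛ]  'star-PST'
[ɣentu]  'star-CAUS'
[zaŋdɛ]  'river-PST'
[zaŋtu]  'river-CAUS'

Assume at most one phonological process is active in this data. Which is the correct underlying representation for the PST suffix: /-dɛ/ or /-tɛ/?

/-dɛ/

The PST suffix surfaces as [-dɛ] and [-tɛ], depending on the final segment of the stem.
By contrast the CAUS suffix keeps its initial [t] throughout — that segment must be underlying.
The PST suffix is therefore /-dɛ/ underlyingly, with post-vocalic devoicing: voiced stops become voiceless after a vowel.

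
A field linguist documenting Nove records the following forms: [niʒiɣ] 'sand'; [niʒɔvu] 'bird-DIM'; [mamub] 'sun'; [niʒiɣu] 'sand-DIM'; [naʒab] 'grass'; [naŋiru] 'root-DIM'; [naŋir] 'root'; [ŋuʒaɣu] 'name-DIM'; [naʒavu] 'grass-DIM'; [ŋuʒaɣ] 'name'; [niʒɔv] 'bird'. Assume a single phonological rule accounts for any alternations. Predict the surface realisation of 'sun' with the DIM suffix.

[mamuvu]

In [naʒavu] and [naʒab] the final segment of 'grass' alternates: [v] ~ [b].
Compare 'bird', with invariant [v] in [niʒɔvu] and [niʒɔv]: an analysis with underlying /v/ and a rule producing [b] in isolation would wrongly predict alternation here too.
So /b/ is underlying, and a rule of intervocalic spirantization — voiced stops become fricatives between vowels — gives [v].
The one attested form of 'sun', [mamub], shows underlying /mamub/. Applying the same rule between vowels gives [mamuvu].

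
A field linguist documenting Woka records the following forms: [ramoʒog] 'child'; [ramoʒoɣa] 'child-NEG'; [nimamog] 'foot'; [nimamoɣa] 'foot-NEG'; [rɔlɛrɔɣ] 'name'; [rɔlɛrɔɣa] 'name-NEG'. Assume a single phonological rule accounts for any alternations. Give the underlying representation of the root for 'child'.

The stem for 'child' ends in [g] in [ramoʒog] but [ɣ] in [ramoʒoɣa].
Compare 'name', with invariant [ɣ] in [rɔlɛrɔɣ] and [rɔlɛrɔɣa]: an analysis with underlying /ɣ/ and a rule producing [g] in isolation would wrongly predict alternation here too.
The alternation reflects intervocalic spirantization: voiced stops become fricatives between vowels. /g/ is underlying.
The underlying form of 'child' is therefore /ramoʒog/.

/ramoʒog/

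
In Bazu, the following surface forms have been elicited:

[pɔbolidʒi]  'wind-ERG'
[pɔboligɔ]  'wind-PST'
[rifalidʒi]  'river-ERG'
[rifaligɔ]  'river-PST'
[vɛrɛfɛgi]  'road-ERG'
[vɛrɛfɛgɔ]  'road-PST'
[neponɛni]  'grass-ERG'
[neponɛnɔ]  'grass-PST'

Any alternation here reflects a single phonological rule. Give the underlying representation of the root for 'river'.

/rifalidʒ/

'river' shows [dʒ] ~ [g] at the end of the stem ([rifalidʒi] vs [rifaligɔ]).
The stem 'road' ([vɛrɛfɛgi], [vɛrɛfɛgɔ]) shows [g] unchanged in both environments, so [g] cannot be basic with [dʒ] derived before the ERG suffix.
So /dʒ/ is underlying, and a rule of depalatalization — palato-alveolar /dʒ/ becomes [g] when no front vowel follows — gives [g].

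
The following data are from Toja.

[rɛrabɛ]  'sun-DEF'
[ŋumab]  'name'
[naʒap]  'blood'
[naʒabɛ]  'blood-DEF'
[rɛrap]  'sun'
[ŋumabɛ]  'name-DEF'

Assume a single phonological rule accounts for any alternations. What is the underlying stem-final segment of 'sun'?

/p/

'sun' shows [b] ~ [p] at the end of the stem ([rɛrabɛ] vs [rɛrap]).
But 'name' keeps [b] in both environments ([ŋumabɛ], [ŋumab]), so there is no rule changing /b/ to [p] in isolation.
The alternation reflects intervocalic voicing: voiceless stops become voiced between vowels. /p/ is underlying.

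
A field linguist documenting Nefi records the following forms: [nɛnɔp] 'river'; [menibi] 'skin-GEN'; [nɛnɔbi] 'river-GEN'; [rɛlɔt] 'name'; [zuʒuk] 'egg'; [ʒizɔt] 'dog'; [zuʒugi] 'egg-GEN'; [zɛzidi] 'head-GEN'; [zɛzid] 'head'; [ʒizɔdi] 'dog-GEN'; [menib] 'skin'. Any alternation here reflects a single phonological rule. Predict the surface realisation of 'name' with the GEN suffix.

[rɛlɔdi]

The stem for 'dog' ends in [t] in [ʒizɔt] but [d] in [ʒizɔdi].
Compare 'head', with invariant [d] in [zɛzid] and [zɛzidi]: an analysis with underlying /d/ and a rule producing [t] in isolation would wrongly predict alternation here too.
The alternation reflects intervocalic voicing: voiceless stops become voiced between vowels. /t/ is underlying.
From [rɛlɔt] the stem 'name' is /rɛlɔt/; between vowels this yields [rɛlɔdi].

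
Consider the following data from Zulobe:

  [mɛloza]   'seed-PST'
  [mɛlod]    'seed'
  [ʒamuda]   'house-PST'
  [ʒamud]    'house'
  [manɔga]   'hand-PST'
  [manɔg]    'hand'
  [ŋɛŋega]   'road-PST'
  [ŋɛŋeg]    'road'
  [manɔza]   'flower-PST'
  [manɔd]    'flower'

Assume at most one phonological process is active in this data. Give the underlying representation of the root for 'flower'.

The stem for 'flower' ends in [z] in [manɔza] but [d] in [manɔd].
Compare 'house', with invariant [d] in [ʒamuda] and [ʒamud]: an analysis with underlying /d/ and a rule producing [z] before the PST suffix would wrongly predict alternation here too.
The underlying segment must be /z/; voiced fricatives become stops word-finally, yielding [d] there.

/manɔz/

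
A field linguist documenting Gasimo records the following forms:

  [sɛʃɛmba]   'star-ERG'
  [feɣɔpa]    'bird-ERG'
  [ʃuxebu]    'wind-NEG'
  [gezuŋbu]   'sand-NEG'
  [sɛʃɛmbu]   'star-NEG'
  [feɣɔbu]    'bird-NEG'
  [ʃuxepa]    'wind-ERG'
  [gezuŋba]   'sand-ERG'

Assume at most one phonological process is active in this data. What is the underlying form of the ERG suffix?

/-pa/

The ERG morpheme has two allomorphs, [-ba] and [-pa].
By contrast the NEG suffix keeps its initial [b] throughout — that segment must be underlying.
So the underlying form is /-pa/, and voiceless stops become voiced after a nasal.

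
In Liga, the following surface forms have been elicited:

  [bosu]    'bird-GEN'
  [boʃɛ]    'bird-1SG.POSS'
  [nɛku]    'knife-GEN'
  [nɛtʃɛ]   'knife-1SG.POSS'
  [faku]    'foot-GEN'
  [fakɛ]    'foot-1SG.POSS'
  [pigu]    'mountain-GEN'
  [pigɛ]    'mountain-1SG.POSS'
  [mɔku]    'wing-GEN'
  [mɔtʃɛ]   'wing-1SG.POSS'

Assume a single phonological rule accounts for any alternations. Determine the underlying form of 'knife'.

'knife' shows [k] ~ [tʃ] at the end of the stem ([nɛku] vs [nɛtʃɛ]).
But 'foot' keeps [k] in both environments ([faku], [fakɛ]), so there is no rule changing /k/ to [tʃ] before the 1SG.POSS suffix.
The underlying segment must be /tʃ/; palato-alveolar /tʃ/ and /ʃ/ become [k] and [s] when no front vowel follows, yielding [k] there.

/nɛtʃ/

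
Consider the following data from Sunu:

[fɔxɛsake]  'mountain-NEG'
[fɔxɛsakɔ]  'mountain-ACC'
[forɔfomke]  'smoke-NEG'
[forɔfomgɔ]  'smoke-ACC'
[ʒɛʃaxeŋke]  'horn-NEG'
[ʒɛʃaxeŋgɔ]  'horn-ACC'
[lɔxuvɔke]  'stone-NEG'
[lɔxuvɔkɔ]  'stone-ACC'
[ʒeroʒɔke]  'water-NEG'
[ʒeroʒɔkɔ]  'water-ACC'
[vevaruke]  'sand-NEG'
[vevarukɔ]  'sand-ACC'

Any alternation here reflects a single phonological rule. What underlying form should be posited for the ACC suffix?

/-gɔ/

The ACC suffix surfaces as [-gɔ] and [-kɔ], depending on the final segment of the stem.
The NEG suffix, which begins with [k], is invariant after every stem; so [k] is not altered by any rule here.
So the underlying form is /-gɔ/, and voiced stops become voiceless after a vowel.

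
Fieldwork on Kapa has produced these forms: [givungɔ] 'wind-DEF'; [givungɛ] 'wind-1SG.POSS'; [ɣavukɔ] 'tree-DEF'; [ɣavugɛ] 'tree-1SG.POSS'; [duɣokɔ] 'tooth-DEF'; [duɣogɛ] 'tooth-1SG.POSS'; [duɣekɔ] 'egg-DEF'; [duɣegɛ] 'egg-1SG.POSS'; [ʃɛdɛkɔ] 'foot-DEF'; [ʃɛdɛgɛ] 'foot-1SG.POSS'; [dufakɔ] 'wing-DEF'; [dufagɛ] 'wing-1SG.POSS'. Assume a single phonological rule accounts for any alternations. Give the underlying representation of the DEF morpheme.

/-kɔ/

The DEF suffix surfaces as [-gɔ] and [-kɔ], depending on the final segment of the stem.
The 1SG.POSS suffix, which begins with [g], is invariant after every stem; so [g] is not altered by any rule here.
The DEF suffix is therefore /-kɔ/ underlyingly, with post-nasal voicing: voiceless stops become voiced after a nasal.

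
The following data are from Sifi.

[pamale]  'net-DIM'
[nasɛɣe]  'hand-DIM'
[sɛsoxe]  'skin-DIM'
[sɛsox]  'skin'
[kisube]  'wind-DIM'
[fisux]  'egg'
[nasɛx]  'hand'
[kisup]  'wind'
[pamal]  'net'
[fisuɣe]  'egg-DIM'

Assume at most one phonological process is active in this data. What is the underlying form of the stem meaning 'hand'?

/nasɛɣ/

In [nasɛx] and [nasɛɣe] the final segment of 'hand' alternates: [x] ~ [ɣ].
Compare 'skin', with invariant [x] in [sɛsox] and [sɛsoxe]: an analysis with underlying /x/ and a rule producing [ɣ] before the DIM suffix would wrongly predict alternation here too.
The alternation reflects word-final obstruent devoicing: voiced obstruents become voiceless word-finally. /ɣ/ is underlying.
The underlying form of 'hand' is therefore /nasɛɣ/.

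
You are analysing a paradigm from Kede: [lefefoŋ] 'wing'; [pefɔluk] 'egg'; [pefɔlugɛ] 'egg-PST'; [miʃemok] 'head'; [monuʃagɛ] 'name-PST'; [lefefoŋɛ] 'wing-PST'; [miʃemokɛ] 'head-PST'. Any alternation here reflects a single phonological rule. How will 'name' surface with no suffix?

[monuʃak]

In [pefɔluk] and [pefɔlugɛ] the final segment of 'egg' alternates: [k] ~ [g].
The stem 'head' ([miʃemok], [miʃemokɛ]) shows [k] unchanged in both environments, so [k] cannot be basic with [g] derived before the PST suffix.
Therefore /g/ is basic and [k] is derived by word-final obstruent devoicing (voiced obstruents become voiceless word-finally).
From [monuʃagɛ] the stem 'name' is /monuʃag/; word-finally this yields [monuʃak].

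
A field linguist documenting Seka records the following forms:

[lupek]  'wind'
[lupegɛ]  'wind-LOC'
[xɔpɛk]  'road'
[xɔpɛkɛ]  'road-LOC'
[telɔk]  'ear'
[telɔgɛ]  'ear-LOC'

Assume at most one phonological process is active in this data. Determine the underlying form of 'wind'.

/lupeg/

'wind' shows [k] ~ [g] at the end of the stem ([lupek] vs [lupegɛ]).
Compare 'road', with invariant [k] in [xɔpɛk] and [xɔpɛkɛ]: an analysis with underlying /k/ and a rule producing [g] before the LOC suffix would wrongly predict alternation here too.
The alternation reflects word-final obstruent devoicing: voiced obstruents become voiceless word-finally. /g/ is underlying.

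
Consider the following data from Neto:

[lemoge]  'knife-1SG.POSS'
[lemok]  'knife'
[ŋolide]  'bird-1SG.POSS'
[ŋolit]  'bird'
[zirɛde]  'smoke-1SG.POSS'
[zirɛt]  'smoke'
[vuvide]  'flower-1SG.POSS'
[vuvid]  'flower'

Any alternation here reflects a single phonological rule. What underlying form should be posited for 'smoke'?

/zirɛt/

'smoke' shows [d] ~ [t] at the end of the stem ([zirɛde] vs [zirɛt]).
The stem 'flower' ([vuvide], [vuvid]) shows [d] unchanged in both environments, so [d] cannot be basic with [t] derived in isolation.
The alternation reflects intervocalic voicing: voiceless stops become voiced between vowels. /t/ is underlying.
Hence 'smoke' is /zirɛt/ underlyingly.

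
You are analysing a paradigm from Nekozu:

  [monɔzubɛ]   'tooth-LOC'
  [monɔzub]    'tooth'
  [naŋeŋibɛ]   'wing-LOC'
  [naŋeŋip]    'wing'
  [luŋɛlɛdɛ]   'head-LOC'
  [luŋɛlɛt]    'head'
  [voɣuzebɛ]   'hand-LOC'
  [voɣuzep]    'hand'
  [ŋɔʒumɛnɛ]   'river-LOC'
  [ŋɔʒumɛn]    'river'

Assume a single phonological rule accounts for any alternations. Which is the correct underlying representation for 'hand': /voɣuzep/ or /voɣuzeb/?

'hand' shows [b] ~ [p] at the end of the stem ([voɣuzebɛ] vs [voɣuzep]).
The stem 'tooth' ([monɔzubɛ], [monɔzub]) shows [b] unchanged in both environments, so [b] cannot be basic with [p] derived in isolation.
Therefore /p/ is basic and [b] is derived by intervocalic voicing (voiceless stops become voiced between vowels).

/voɣuzep/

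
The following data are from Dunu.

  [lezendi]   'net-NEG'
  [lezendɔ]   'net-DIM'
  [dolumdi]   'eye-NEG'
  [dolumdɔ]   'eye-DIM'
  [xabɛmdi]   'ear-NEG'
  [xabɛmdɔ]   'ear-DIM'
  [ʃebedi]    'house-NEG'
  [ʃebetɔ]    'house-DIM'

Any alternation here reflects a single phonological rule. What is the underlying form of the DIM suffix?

/-tɔ/

The DIM suffix surfaces as [-dɔ] and [-tɔ], depending on the final segment of the stem.
The NEG suffix, which begins with [d], is invariant after every stem; so [d] is not altered by any rule here.
So the underlying form is /-tɔ/, and voiceless stops become voiced after a nasal.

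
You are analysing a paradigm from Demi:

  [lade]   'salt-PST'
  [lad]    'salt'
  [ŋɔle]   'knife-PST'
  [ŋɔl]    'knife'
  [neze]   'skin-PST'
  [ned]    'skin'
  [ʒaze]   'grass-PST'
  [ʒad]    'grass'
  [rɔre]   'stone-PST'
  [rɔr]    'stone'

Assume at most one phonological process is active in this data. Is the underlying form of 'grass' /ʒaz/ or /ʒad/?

/ʒaz/

The stem for 'grass' ends in [z] in [ʒaze] but [d] in [ʒad].
But 'salt' keeps [d] in both environments ([lade], [lad]), so there is no rule changing /d/ to [z] before the PST suffix.
The underlying segment must be /z/; voiced fricatives become stops word-finally, yielding [d] there.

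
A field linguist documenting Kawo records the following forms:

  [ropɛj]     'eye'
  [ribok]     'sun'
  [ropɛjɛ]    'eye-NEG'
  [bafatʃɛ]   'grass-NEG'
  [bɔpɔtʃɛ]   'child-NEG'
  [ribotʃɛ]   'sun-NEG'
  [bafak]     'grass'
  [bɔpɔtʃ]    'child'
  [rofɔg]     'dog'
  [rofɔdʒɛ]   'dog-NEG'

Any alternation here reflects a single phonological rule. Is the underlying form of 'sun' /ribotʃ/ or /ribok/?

The stem for 'sun' ends in [tʃ] in [ribotʃɛ] but [k] in [ribok].
If /tʃ/ were underlying and a rule turned it into [k] in isolation, 'child' would also alternate; but it has [tʃ] in both [bɔpɔtʃɛ] and [bɔpɔtʃ].
Therefore /k/ is basic and [tʃ] is derived by palatalization before a front vowel (/k/ and /g/ become palato-alveolar [tʃ] and [dʒ] before a front vowel).

/ribok/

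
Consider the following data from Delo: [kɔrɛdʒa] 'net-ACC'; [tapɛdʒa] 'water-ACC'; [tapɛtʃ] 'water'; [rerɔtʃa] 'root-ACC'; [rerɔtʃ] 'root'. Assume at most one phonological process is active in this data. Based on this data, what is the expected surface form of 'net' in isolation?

In [tapɛdʒa] and [tapɛtʃ] the final segment of 'water' alternates: [dʒ] ~ [tʃ].
The stem 'root' ([rerɔtʃa], [rerɔtʃ]) shows [tʃ] unchanged in both environments, so [tʃ] cannot be basic with [dʒ] derived before the ACC suffix.
The alternation reflects word-final obstruent devoicing: voiced obstruents become voiceless word-finally. /dʒ/ is underlying.
The one attested form of 'net', [kɔrɛdʒa], shows underlying /kɔrɛdʒ/. Applying the same rule word-finally gives [kɔrɛtʃ].

[kɔrɛtʃ]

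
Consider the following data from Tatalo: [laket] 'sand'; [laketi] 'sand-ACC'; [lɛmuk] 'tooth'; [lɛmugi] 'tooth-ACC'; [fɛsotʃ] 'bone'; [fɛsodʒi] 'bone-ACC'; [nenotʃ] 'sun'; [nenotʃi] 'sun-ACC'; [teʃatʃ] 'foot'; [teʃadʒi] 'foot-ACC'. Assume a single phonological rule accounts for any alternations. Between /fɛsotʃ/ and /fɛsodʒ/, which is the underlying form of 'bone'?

/fɛsodʒ/

'bone' shows [tʃ] ~ [dʒ] at the end of the stem ([fɛsotʃ] vs [fɛsodʒi]).
The stem 'sun' ([nenotʃ], [nenotʃi]) shows [tʃ] unchanged in both environments, so [tʃ] cannot be basic with [dʒ] derived before the ACC suffix.
The alternation reflects word-final obstruent devoicing: voiced obstruents become voiceless word-finally. /dʒ/ is underlying.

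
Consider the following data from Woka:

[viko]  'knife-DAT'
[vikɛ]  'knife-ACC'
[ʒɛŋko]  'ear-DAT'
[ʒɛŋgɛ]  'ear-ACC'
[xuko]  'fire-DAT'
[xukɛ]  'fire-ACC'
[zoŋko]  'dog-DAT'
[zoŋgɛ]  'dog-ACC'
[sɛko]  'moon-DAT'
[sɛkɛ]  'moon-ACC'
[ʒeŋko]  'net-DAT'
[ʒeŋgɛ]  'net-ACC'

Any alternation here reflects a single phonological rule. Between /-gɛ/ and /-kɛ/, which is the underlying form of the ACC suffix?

/-gɛ/

The ACC morpheme has two allomorphs, [-gɛ] and [-kɛ].
The DAT suffix, which begins with [k], is invariant after every stem; so [k] is not altered by any rule here.
So the underlying form is /-gɛ/, and voiced stops become voiceless after a vowel.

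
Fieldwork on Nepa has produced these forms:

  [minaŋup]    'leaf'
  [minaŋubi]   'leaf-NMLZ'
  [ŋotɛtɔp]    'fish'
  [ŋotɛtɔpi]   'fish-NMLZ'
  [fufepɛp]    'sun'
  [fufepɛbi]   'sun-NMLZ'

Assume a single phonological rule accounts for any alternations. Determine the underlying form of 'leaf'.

The root 'leaf' surfaces as [minaŋup] and [minaŋubi], with a stem-final [p] ~ [b] alternation.
The stem 'fish' ([ŋotɛtɔp], [ŋotɛtɔpi]) shows [p] unchanged in both environments, so [p] cannot be basic with [b] derived before the NMLZ suffix.
The underlying segment must be /b/; voiced obstruents become voiceless word-finally, yielding [p] there.

/minaŋub/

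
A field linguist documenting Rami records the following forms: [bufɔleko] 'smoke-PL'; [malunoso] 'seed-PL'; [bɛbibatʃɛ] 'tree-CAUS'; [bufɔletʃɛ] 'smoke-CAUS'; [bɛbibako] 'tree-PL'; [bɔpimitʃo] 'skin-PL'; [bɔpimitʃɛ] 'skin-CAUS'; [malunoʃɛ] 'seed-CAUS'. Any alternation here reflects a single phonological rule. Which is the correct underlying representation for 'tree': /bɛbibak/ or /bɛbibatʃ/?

'tree' shows [tʃ] ~ [k] at the end of the stem ([bɛbibatʃɛ] vs [bɛbibako]).
Compare 'skin', with invariant [tʃ] in [bɔpimitʃɛ] and [bɔpimitʃo]: an analysis with underlying /tʃ/ and a rule producing [k] before the PL suffix would wrongly predict alternation here too.
Therefore /k/ is basic and [tʃ] is derived by palatalization before a front vowel (/k/ and /s/ become palato-alveolar [tʃ] and [ʃ] before a front vowel).

/bɛbibak/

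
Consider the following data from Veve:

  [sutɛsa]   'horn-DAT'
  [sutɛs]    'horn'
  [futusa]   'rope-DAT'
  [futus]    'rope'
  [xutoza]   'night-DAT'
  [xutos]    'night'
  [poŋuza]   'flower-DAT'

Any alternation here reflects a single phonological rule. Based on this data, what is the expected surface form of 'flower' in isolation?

The root 'night' surfaces as [xutoza] and [xutos], with a stem-final [z] ~ [s] alternation.
Compare 'rope', with invariant [s] in [futusa] and [futus]: an analysis with underlying /s/ and a rule producing [z] before the DAT suffix would wrongly predict alternation here too.
The underlying segment must be /z/; voiced obstruents become voiceless word-finally, yielding [s] there.
The one attested form of 'flower', [poŋuza], shows underlying /poŋuz/. Applying the same rule word-finally gives [poŋus].

[poŋus]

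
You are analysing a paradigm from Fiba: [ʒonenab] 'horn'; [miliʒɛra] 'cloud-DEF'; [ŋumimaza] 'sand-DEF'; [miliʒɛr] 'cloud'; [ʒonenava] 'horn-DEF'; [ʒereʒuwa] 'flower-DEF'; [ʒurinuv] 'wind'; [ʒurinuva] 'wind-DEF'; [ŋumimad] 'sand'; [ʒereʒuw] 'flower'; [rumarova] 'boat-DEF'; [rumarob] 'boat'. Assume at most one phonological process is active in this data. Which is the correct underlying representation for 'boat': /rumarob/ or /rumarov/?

The root 'boat' surfaces as [rumarova] and [rumarob], with a stem-final [v] ~ [b] alternation.
Compare 'wind', with invariant [v] in [ʒurinuva] and [ʒurinuv]: an analysis with underlying /v/ and a rule producing [b] in isolation would wrongly predict alternation here too.
The alternation reflects intervocalic spirantization: voiced stops become fricatives between vowels. /b/ is underlying.

/rumarob/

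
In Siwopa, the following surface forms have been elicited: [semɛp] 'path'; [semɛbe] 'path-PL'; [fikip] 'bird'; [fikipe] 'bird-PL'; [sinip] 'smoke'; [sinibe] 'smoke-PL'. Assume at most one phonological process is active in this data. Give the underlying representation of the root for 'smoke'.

/sinib/

The root 'smoke' surfaces as [sinip] and [sinibe], with a stem-final [p] ~ [b] alternation.
If /p/ were underlying and a rule turned it into [b] before the PL suffix, 'bird' would also alternate; but it has [p] in both [fikip] and [fikipe].
Therefore /b/ is basic and [p] is derived by word-final obstruent devoicing (voiced obstruents become voiceless word-finally).
So 'smoke' = /sinib/.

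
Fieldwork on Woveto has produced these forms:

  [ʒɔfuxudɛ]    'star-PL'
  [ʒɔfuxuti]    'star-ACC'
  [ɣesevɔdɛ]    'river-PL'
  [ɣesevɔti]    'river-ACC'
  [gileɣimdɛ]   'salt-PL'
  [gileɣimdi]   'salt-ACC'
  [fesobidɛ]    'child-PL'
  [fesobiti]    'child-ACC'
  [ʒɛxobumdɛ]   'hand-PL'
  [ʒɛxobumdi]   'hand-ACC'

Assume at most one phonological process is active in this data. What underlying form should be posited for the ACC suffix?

The ACC morpheme has two allomorphs, [-di] and [-ti].
By contrast the PL suffix keeps its initial [d] throughout — that segment must be underlying.
The ACC suffix is therefore /-ti/ underlyingly, with post-nasal voicing: voiceless stops become voiced after a nasal.

/-ti/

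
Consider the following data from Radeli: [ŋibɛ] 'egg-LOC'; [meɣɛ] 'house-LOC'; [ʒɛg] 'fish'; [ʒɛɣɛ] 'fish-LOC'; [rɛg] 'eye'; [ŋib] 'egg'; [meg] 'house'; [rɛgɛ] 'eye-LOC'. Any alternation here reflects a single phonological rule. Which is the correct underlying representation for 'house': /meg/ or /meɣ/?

/meɣ/

In [meɣɛ] and [meg] the final segment of 'house' alternates: [ɣ] ~ [g].
But 'eye' keeps [g] in both environments ([rɛgɛ], [rɛg]), so there is no rule changing /g/ to [ɣ] before the LOC suffix.
The underlying segment must be /ɣ/; voiced fricatives become stops word-finally, yielding [g] there.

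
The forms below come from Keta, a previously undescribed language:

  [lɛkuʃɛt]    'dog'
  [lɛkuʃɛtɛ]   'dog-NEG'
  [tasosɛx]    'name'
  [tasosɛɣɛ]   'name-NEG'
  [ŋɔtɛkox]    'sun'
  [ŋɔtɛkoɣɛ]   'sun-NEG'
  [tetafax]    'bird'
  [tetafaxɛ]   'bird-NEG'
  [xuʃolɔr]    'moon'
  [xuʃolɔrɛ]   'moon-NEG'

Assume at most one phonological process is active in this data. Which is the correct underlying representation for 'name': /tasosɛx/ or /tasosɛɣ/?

/tasosɛɣ/

'name' shows [x] ~ [ɣ] at the end of the stem ([tasosɛx] vs [tasosɛɣɛ]).
But 'bird' keeps [x] in both environments ([tetafax], [tetafaxɛ]), so there is no rule changing /x/ to [ɣ] before the NEG suffix.
So /ɣ/ is underlying, and a rule of word-final obstruent devoicing — voiced obstruents become voiceless word-finally — gives [x].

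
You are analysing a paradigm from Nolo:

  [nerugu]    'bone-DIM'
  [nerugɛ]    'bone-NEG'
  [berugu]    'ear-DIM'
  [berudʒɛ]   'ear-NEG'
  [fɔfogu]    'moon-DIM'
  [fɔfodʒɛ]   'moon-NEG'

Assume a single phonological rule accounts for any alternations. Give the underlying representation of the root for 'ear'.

/berudʒ/

'ear' shows [g] ~ [dʒ] at the end of the stem ([berugu] vs [berudʒɛ]).
But 'bone' keeps [g] in both environments ([nerugu], [nerugɛ]), so there is no rule changing /g/ to [dʒ] before the NEG suffix.
Therefore /dʒ/ is basic and [g] is derived by depalatalization (palato-alveolar /dʒ/ becomes [g] when no front vowel follows).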